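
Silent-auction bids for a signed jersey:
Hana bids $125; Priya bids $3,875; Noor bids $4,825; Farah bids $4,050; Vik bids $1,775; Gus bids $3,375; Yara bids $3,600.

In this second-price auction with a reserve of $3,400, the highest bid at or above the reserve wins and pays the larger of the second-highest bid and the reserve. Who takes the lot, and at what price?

Sorting bids: 4,825 (Noor) > 4,050 (Farah) > 3,875 (Priya) > 3,600 (Yara) > 3,375 (Gus) > 1,775 (Vik) > …
Noor has the top bid at or above the reserve ($4,825).
Second-highest bid $4,050 exceeds the reserve $3,400 → payment $4,050.

Noor pays $4,050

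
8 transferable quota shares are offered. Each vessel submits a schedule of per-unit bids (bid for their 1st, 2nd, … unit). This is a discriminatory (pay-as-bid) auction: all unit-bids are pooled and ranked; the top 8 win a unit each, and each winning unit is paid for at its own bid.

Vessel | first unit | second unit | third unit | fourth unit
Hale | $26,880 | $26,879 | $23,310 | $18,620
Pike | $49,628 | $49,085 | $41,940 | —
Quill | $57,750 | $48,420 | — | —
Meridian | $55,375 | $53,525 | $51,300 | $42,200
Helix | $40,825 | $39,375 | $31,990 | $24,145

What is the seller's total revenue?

Total revenue: $407,283

Merging the schedules and taking the best 8: 57,750 (Quill-1), 55,375 (Meridian-1), 53,525 (Meridian-2), 51,300 (Meridian-3), 49,628 (Pike-1), 49,085 (Pike-2), 48,420 (Quill-2), 42,200 (Meridian-4)
Next rejected bid: $41,940 (not a price — pay-as-bid).
Each winning unit pays its own bid.
Revenue = 57,750 + 55,375 + 53,525 + 51,300 + 49,628 + 49,085 + 48,420 + 42,200 = $407,283.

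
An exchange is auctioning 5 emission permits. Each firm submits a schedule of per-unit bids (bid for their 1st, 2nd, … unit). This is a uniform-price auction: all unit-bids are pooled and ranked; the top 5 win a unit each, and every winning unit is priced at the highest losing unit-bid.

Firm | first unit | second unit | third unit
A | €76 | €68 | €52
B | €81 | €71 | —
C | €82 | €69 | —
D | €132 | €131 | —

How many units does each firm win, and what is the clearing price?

All unit-bids, highest first — top 5: 132 (D-1), 131 (D-2), 82 (C-1), 81 (B-1), 76 (A-1)
The (k+1)-th unit-bid is €71.
Allocation: A 1, B 1, C 1, D 2.

A 1, B 1, C 1, D 2; clearing price €71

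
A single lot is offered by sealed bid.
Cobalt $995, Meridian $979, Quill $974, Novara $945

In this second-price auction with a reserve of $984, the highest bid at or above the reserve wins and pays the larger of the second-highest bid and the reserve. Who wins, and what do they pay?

Bids ranked: 995 (Cobalt) > 979 (Meridian) > 974 (Quill) > 945 (Novara)
Cobalt has the top bid at or above the reserve ($995).
Second-highest bid $979 is below the reserve $984, so the reserve binds → payment $984.

Cobalt pays $984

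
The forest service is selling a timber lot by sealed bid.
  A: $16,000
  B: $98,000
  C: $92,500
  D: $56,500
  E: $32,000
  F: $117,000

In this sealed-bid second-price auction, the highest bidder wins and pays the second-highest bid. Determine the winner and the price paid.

Rule: the highest bidder wins and pays the second-highest bid.
Sorting bids: 117,000 (F) > 98,000 (B) > 92,500 (C) > 56,500 (D) > 32,000 (E) > 16,000 (A)
F wins with the highest bid; price is set by the runner-up at $98,000.

F pays $98,000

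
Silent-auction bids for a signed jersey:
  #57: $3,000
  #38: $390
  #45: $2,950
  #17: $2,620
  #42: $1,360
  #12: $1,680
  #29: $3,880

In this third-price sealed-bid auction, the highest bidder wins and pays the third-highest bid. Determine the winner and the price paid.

Sorting bids: 3,880 (#29) > 3,000 (#57) > 2,950 (#45) > 2,620 (#17) > 1,680 (#12) > 1,360 (#42) > …
#29 wins; payment is bid #3 in the ranking = $2,950.

#29 pays $2,950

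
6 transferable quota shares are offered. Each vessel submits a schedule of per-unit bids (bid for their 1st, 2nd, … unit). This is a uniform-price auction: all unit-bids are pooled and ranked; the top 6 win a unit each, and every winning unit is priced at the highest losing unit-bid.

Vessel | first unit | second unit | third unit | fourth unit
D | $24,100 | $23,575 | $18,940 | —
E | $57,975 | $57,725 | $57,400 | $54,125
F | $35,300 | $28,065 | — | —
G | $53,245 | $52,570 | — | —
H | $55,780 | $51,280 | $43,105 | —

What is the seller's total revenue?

Total revenue: $315,420

Merging the schedules and taking the best 6: 57,975 (E-1), 57,725 (E-2), 57,400 (E-3), 55,780 (H-1), 54,125 (E-4), 53,245 (G-1)
The (k+1)-th unit-bid is $52,570.
Allocation: E 4, G 1, H 1. Every unit priced at $52,570.
Revenue = 6 × 52,570 = $315,420.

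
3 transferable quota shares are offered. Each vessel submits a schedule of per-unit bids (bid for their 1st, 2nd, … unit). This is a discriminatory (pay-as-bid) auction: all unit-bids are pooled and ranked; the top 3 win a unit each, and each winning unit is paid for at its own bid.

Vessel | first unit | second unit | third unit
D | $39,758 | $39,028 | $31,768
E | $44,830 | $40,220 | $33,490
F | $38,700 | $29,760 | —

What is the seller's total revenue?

Total revenue: $124,808

Pooled unit-bids ranked (top 3): 44,830 (E-1), 40,220 (E-2), 39,758 (D-1)
Next rejected bid: $39,028 (not a price — pay-as-bid).
Each winning unit pays its own bid.
Revenue = 44,830 + 40,220 + 39,758 = $124,808.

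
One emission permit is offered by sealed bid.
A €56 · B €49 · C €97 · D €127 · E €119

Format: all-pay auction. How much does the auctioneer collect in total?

Total revenue: €448

Bids in order: 127 (D) > 119 (E) > 97 (C) > 56 (A) > 49 (B)
D wins with the top bid; all bids are sunk regardless.
Every bidder forfeits their bid regardless of winning.
Revenue = 56 + 49 + 97 + 127 + 119 = €448.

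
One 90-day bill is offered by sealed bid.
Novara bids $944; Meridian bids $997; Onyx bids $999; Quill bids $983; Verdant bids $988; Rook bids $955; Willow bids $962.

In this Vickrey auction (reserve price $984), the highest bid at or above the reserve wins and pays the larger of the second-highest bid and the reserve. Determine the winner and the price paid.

Vickrey auction (reserve price $984): the highest bid at or above the reserve wins and pays the larger of the second-highest bid and the reserve.
Bids in order: 999 (Onyx) > 997 (Meridian) > 988 (Verdant) > 983 (Quill) > 962 (Willow) > 955 (Rook) > …
Onyx has the top bid at or above the reserve ($999).
Second-highest bid $997 exceeds the reserve $984 → payment $997.

Onyx pays $997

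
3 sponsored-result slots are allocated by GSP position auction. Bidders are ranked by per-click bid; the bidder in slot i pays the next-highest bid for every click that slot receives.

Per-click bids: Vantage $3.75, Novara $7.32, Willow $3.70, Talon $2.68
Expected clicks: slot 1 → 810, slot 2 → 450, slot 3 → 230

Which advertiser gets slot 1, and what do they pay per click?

Per-click bids in order: $7.32 (Novara) > $3.75 (Vantage) > $3.70 (Willow) > $2.68 (Talon)
Slot 1 goes to the first-ranked bidder, Novara, who pays the next bid down: $3.75/click.

Novara; $3.75 per click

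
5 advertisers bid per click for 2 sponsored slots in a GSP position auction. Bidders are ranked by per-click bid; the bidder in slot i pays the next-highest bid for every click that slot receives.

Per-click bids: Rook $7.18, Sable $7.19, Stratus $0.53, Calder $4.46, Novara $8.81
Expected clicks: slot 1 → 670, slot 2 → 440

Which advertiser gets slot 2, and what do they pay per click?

Sorting advertisers: $8.81 (Novara) > $7.19 (Sable) > $7.18 (Rook) > …
Slot 2 goes to the second-ranked bidder, Sable, who pays the next bid down: $7.18/click.

Sable; $7.18 per click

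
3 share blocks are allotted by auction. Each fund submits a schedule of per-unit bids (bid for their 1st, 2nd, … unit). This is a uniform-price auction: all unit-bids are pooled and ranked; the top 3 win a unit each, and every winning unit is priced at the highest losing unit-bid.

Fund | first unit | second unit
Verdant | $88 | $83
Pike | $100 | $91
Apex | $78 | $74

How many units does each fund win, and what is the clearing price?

Pike 2, Verdant 1; clearing price $83

Pooled unit-bids ranked (top 3): 100 (Pike-1), 91 (Pike-2), 88 (Verdant-1)
Highest rejected unit-bid = $83.
Allocation: Pike 2, Verdant 1.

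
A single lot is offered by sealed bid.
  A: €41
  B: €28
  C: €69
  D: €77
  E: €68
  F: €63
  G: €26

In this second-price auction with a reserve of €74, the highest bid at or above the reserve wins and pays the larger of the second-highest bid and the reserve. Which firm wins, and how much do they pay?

Sorting bids: 77 (D) > 69 (C) > 68 (E) > 63 (F) > 41 (A) > 28 (B) > …
Highest eligible bid: D at €77.
Second-highest bid €69 is below the reserve €74, so the reserve binds → payment €74.

D pays €74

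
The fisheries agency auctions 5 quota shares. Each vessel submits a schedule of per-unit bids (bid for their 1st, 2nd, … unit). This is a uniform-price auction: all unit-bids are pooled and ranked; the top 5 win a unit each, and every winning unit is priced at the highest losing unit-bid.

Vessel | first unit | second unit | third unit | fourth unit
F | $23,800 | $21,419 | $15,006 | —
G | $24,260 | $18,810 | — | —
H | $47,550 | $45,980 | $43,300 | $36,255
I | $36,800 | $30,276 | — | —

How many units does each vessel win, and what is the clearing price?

Merging the schedules and taking the best 5: 47,550 (H-1), 45,980 (H-2), 43,300 (H-3), 36,800 (I-1), 36,255 (H-4)
Highest rejected unit-bid = $30,276.
Allocation: H 4, I 1.

H 4, I 1; clearing price $30,276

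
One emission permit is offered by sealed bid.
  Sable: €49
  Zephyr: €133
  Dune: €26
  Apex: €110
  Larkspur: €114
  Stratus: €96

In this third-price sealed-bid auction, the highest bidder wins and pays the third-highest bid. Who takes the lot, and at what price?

Sorting bids: 133 (Zephyr) > 114 (Larkspur) > 110 (Apex) > 96 (Stratus) > 49 (Sable) > 26 (Dune)
Zephyr is highest; pays the third-highest bid, €110.

Zephyr pays €110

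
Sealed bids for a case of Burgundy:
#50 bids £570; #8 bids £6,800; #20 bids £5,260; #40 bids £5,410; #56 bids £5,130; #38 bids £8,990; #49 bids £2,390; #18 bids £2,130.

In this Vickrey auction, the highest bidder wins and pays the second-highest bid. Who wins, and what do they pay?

Vickrey auction: the highest bidder wins and pays the second-highest bid.
Sorting bids: 8,990 (#38) > 6,800 (#8) > 5,410 (#40) > 5,260 (#20) > 5,130 (#56) > 2,390 (#49) > …
Second-price: #38 pays #8's bid of £6,800.

#38 pays £6,800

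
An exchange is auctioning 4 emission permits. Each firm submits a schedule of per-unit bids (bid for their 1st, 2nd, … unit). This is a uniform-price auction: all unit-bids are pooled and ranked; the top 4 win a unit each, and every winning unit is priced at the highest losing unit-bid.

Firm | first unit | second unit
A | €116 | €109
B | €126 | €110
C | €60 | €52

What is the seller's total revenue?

Pooled unit-bids ranked (top 4): 126 (B-1), 116 (A-1), 110 (B-2), 109 (A-2)
Highest rejected unit-bid = €60.
Allocation: A 2, B 2. Every unit priced at €60.
Revenue = 4 × 60 = €240.

Total revenue: €240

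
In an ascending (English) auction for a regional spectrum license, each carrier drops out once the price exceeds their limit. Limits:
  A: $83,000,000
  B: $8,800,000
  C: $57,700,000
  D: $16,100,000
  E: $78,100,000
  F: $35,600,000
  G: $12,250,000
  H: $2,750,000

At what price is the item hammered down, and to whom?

A wins at $78,100,000

Sorting limits: 83,000,000 (A) > 78,100,000 (E) > 57,700,000 (C) > 35,600,000 (F) > 16,100,000 (D) > 12,250,000 (G) > …
E is the last rival to drop out, at $78,100,000; A remains and wins at that price.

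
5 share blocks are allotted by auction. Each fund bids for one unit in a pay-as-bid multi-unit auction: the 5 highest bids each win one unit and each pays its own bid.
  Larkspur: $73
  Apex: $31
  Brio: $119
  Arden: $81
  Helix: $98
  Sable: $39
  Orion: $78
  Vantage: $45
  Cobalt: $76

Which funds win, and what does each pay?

Ordering the bids: 119 (Brio), 98 (Helix), 81 (Arden), 78 (Orion), 76 (Cobalt), 73 (Larkspur), 45 (Vantage), …
Winners (5 units): Brio, Helix, Arden, Orion, Cobalt.
Each winner pays its own bid: Brio $119, Helix $98, Arden $81, Orion $78, Cobalt $76.

Brio $119, Helix $98, Arden $81, Orion $78, Cobalt $76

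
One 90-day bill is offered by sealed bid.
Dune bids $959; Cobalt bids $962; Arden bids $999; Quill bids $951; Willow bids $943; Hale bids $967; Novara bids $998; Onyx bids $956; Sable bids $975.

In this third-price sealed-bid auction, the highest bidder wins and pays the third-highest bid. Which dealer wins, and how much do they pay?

Bids in order: 999 (Arden) > 998 (Novara) > 975 (Sable) > 967 (Hale) > 962 (Cobalt) > 959 (Dune) > …
Arden wins; payment is bid #3 in the ranking = $975.

Arden pays $975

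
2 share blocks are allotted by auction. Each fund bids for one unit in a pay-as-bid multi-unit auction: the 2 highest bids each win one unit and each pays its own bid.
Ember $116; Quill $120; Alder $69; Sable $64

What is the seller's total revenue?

Total revenue: $236

Bids ranked high→low: 120 (Quill), 116 (Ember), 69 (Alder), 64 (Sable)
Top 2: Quill, Ember.
Total revenue = 120 + 116 = $236.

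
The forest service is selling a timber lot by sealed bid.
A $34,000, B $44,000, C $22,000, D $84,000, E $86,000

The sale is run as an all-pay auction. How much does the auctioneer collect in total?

All-pay auction: the highest bidder wins the item, but every bidder pays their own bid.
Sorting bids: 86,000 (E) > 84,000 (D) > 44,000 (B) > 34,000 (A) > 22,000 (C)
Every bidder forfeits their bid regardless of winning.
Revenue = 34,000 + 44,000 + 22,000 + 84,000 + 86,000 = $270,000.

Total revenue: $270,000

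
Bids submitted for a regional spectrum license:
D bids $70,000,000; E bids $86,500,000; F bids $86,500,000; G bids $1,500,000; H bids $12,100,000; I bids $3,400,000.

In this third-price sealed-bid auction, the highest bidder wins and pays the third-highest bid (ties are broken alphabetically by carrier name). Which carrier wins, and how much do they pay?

E pays $70,000,000

Rule: the highest bidder wins and pays the third-highest bid.
Bids in order: 86,500,000 (E) > 86,500,000 (F) > 70,000,000 (D) > 12,100,000 (H) > 3,400,000 (I) > 1,500,000 (G)
E and F tie at $86,500,000; tie-break gives it to E.
E wins; payment is bid #3 in the ranking = $70,000,000.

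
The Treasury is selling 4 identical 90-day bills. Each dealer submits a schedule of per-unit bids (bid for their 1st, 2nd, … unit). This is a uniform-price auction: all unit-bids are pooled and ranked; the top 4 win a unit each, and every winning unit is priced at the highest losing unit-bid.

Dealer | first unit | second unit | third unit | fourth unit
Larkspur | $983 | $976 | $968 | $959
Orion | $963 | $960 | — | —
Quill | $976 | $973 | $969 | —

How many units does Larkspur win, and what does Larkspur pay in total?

All unit-bids, highest first — top 4: 983 (Larkspur-1), 976 (Larkspur-2), 976 (Quill-1), 973 (Quill-2)
The (k+1)-th unit-bid is $969.
Larkspur wins 2 unit(s) at $969 each.

Larkspur: 2 units, pays $1,938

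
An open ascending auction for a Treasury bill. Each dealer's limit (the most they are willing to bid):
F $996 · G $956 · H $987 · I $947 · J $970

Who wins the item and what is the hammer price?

Ascending (English) auction: the price rises until one bidder remains; the winner pays the price at which the last rival dropped out.
Limits in order: 996 (F) > 987 (H) > 970 (J) > 956 (G) > 947 (I)
H is the last rival to drop out, at $987; F remains and wins at that price.

F wins at $987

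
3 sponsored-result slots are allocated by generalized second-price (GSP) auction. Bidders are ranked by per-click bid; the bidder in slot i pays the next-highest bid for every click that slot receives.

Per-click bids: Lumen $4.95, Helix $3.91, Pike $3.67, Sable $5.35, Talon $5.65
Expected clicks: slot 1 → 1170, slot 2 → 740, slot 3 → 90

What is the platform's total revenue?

Total revenue: $10274.40

Per-click bids in order: $5.65 (Talon) > $5.35 (Sable) > $4.95 (Lumen) > $3.91 (Helix) > …
Slot 1: Talon pays $5.35 × 1170 = $6259.50
Slot 2: Sable pays $4.95 × 740 = $3663.00
Slot 3: Lumen pays $3.91 × 90 = $351.90
Total = $10274.40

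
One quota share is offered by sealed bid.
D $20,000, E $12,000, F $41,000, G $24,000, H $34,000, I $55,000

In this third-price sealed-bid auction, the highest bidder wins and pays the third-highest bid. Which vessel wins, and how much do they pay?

Bids in order: 55,000 (I) > 41,000 (F) > 34,000 (H) > 24,000 (G) > 20,000 (D) > 12,000 (E)
I is highest; pays the third-highest bid, $34,000.

I pays $34,000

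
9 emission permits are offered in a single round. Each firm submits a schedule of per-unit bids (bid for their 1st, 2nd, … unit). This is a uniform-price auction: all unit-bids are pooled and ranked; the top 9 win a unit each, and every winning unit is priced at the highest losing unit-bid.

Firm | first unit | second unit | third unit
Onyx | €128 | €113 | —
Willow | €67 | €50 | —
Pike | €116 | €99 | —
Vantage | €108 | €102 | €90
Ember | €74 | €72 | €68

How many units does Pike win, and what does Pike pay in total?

All unit-bids, highest first — top 9: 128 (Onyx-1), 116 (Pike-1), 113 (Onyx-2), 108 (Vantage-1), 102 (Vantage-2), 99 (Pike-2), 90 (Vantage-3), 74 (Ember-1), 72 (Ember-2)
Highest rejected unit-bid = €68.
Pike wins 2 unit(s) at €68 each.

Pike: 2 units, pays €136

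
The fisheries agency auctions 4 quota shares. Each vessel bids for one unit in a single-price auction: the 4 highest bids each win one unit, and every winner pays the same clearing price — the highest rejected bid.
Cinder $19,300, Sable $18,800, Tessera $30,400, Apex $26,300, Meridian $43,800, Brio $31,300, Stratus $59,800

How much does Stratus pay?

Stratus pays $26,300

Bids ranked high→low: 59,800 (Stratus), 43,800 (Meridian), 31,300 (Brio), 30,400 (Tessera), 26,300 (Apex), 19,300 (Cinder), …
The 4 highest are Stratus, Meridian, Brio, Tessera.
First losing bid is Apex's $26,300, which sets the uniform price.
Stratus wins → pays $26,300.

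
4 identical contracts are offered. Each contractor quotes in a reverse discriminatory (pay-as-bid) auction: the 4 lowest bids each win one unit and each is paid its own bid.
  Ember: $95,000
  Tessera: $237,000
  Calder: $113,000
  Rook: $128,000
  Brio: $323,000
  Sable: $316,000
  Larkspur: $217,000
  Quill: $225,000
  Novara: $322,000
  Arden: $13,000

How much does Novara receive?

Novara is paid $0

Bids ranked low→high: 13,000 (Arden), 95,000 (Ember), 113,000 (Calder), 128,000 (Rook), 217,000 (Larkspur), 225,000 (Quill), …
Lowest 4: Arden, Ember, Calder, Rook.
Novara does not win → $0.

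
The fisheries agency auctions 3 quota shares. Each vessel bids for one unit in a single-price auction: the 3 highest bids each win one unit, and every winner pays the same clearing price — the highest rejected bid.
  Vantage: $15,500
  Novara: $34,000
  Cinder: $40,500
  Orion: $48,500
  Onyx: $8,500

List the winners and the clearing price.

Orion, Cinder, Novara; each pays $15,500

Bids ranked high→low: 48,500 (Orion), 40,500 (Cinder), 34,000 (Novara), 15,500 (Vantage), 8,500 (Onyx)
Winners (3 units): Orion, Cinder, Novara.
First losing bid is Vantage's $15,500, which sets the uniform price.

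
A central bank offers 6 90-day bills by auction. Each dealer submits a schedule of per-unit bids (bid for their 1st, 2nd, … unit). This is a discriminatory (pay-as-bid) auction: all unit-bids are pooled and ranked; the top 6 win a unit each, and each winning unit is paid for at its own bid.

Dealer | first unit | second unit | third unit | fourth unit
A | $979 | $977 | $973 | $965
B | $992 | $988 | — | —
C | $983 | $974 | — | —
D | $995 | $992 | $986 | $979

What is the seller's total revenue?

Total revenue: $5,936

All unit-bids, highest first — top 6: 995 (D-1), 992 (B-1), 992 (D-2), 988 (B-2), 986 (D-3), 983 (C-1)
Next rejected bid: $979 (not a price — pay-as-bid).
Each winning unit pays its own bid.
Revenue = 995 + 992 + 992 + 988 + 986 + 983 = $5,936.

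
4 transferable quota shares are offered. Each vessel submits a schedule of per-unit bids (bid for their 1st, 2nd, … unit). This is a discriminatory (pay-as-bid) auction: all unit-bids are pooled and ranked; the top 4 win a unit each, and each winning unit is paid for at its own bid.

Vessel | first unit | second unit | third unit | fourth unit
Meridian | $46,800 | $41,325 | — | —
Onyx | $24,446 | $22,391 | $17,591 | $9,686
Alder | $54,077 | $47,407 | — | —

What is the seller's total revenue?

Total revenue: $189,609

All unit-bids, highest first — top 4: 54,077 (Alder-1), 47,407 (Alder-2), 46,800 (Meridian-1), 41,325 (Meridian-2)
Next rejected bid: $24,446 (not a price — pay-as-bid).
Each winning unit pays its own bid.
Revenue = 54,077 + 47,407 + 46,800 + 41,325 = $189,609.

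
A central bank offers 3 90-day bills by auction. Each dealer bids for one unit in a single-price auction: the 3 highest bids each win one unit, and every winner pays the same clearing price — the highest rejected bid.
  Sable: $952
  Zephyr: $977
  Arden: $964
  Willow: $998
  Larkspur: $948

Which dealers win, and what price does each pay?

Bids ranked high→low: 998 (Willow), 977 (Zephyr), 964 (Arden), 952 (Sable), 948 (Larkspur)
Top 3: Willow, Zephyr, Arden.
Highest unsuccessful bid: $952 → clearing price.

Willow, Zephyr, Arden; each pays $952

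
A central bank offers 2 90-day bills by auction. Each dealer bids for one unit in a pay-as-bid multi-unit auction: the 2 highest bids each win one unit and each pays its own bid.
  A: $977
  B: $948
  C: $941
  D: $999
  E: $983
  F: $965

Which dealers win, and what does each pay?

Ordering the bids: 999 (D), 983 (E), 977 (A), 965 (F), …
Top 2: D, E.
Each winner pays its own bid: D $999, E $983.

D $999, E $983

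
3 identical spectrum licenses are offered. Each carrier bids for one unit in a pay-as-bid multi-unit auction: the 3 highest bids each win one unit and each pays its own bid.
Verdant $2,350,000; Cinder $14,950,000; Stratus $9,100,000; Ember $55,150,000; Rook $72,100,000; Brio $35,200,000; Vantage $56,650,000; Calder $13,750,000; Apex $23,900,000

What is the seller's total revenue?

Sorting: 72,100,000 (Rook), 56,650,000 (Vantage), 55,150,000 (Ember), 35,200,000 (Brio), 23,900,000 (Apex), …
Winners (3 units): Rook, Vantage, Ember.
Total revenue = 72,100,000 + 56,650,000 + 55,150,000 = $183,900,000.

Total revenue: $183,900,000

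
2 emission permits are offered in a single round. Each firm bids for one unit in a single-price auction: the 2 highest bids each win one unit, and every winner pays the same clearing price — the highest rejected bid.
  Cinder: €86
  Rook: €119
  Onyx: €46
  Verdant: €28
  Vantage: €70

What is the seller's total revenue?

Total revenue: €140

Ordering the bids: 119 (Rook), 86 (Cinder), 70 (Vantage), 46 (Onyx), …
Top 2: Rook, Cinder.
Clearing price = highest rejected bid = €70.
Total revenue = 2 × €70 = €140.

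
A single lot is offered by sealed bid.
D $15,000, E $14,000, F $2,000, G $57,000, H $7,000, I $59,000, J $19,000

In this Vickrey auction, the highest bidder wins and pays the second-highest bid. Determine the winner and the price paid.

Sorting bids: 59,000 (I) > 57,000 (G) > 19,000 (J) > 15,000 (D) > 14,000 (E) > 7,000 (H) > …
I wins with the highest bid; price is set by the runner-up at $57,000.

I pays $57,000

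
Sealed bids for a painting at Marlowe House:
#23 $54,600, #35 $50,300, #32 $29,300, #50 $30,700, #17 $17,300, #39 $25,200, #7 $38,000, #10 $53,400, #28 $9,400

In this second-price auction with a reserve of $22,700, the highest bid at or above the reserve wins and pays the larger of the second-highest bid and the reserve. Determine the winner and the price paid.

Rule: the highest bid at or above the reserve wins and pays the larger of the second-highest bid and the reserve.
Bids ranked: 54,600 (#23) > 53,400 (#10) > 50,300 (#35) > 38,000 (#7) > 30,700 (#50) > 29,300 (#32) > …
Highest eligible bid: #23 at $54,600.
Second-highest bid $53,400 exceeds the reserve $22,700 → payment $53,400.

#23 pays $53,400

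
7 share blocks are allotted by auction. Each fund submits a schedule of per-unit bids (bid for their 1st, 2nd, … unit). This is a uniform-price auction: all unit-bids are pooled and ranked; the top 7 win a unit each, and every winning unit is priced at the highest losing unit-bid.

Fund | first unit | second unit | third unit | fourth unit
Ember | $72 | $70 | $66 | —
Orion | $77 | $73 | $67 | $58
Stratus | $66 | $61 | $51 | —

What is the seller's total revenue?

Total revenue: $427

Merging the schedules and taking the best 7: 77 (Orion-1), 73 (Orion-2), 72 (Ember-1), 70 (Ember-2), 67 (Orion-3), 66 (Ember-3), 66 (Stratus-1)
The (k+1)-th unit-bid is $61.
Allocation: Ember 3, Orion 3, Stratus 1. Every unit priced at $61.
Revenue = 7 × 61 = $427.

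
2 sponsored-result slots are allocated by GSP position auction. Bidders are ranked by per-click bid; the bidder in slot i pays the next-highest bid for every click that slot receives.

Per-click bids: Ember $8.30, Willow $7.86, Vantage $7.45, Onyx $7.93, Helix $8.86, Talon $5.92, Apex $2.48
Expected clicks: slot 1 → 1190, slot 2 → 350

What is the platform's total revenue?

Total revenue: $12652.50

Ranked by bid: $8.86 (Helix) > $8.30 (Ember) > $7.93 (Onyx) > …
Slot 1: Helix pays $8.30 × 1190 = $9877.00
Slot 2: Ember pays $7.93 × 350 = $2775.50
Total = $12652.50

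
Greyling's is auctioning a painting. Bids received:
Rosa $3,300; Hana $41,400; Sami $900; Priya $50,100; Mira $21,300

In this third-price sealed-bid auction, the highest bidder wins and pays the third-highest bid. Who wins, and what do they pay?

Priya pays $21,300

Sorting bids: 50,100 (Priya) > 41,400 (Hana) > 21,300 (Mira) > 3,300 (Rosa) > 900 (Sami)
Priya wins; payment is bid #3 in the ranking = $21,300.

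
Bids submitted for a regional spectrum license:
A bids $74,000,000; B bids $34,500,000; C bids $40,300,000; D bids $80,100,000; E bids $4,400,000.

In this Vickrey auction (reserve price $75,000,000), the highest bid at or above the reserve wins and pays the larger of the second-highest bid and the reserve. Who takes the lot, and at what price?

D pays $75,000,000

Rule: the highest bid at or above the reserve wins and pays the larger of the second-highest bid and the reserve.
Bids ranked: 80,100,000 (D) > 74,000,000 (A) > 40,300,000 (C) > 34,500,000 (B) > 4,400,000 (E)
D has the top bid at or above the reserve ($80,100,000).
Second-highest bid $74,000,000 is below the reserve $75,000,000, so the reserve binds → payment $75,000,000.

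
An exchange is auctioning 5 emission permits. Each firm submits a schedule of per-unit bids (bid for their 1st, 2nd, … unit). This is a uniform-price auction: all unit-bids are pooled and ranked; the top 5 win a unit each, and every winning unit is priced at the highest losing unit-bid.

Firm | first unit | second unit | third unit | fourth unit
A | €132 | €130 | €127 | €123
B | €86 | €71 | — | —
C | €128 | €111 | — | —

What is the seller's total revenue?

Total revenue: €555

All unit-bids, highest first — top 5: 132 (A-1), 130 (A-2), 128 (C-1), 127 (A-3), 123 (A-4)
First bid not allocated: €111.
Allocation: A 4, C 1. Every unit priced at €111.
Revenue = 5 × 111 = €555.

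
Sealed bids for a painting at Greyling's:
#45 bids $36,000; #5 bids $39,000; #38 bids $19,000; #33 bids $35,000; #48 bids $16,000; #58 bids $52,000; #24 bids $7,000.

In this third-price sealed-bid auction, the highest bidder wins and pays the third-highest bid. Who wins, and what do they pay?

Bids in order: 52,000 (#58) > 39,000 (#5) > 36,000 (#45) > 35,000 (#33) > 19,000 (#38) > 16,000 (#48) > …
#58 wins; payment is bid #3 in the ranking = $36,000.

#58 pays $36,000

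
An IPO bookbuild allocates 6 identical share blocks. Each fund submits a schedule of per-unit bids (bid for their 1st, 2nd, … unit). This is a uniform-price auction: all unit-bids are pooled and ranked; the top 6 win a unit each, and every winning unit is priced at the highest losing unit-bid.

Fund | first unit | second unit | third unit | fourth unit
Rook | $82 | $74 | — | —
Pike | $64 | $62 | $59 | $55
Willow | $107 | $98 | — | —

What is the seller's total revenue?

Total revenue: $354

Merging the schedules and taking the best 6: 107 (Willow-1), 98 (Willow-2), 82 (Rook-1), 74 (Rook-2), 64 (Pike-1), 62 (Pike-2)
The (k+1)-th unit-bid is $59.
Allocation: Pike 2, Rook 2, Willow 2. Every unit priced at $59.
Revenue = 6 × 59 = $354.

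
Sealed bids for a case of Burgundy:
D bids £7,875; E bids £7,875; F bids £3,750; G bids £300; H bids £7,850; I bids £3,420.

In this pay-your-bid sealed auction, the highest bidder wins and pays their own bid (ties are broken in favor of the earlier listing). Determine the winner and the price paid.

D pays £7,875

Sorting bids: 7,875 (D) > 7,875 (E) > 7,850 (H) > 3,750 (F) > 3,420 (I) > 300 (G)
Tie at £7,875 → D wins by tie-break.
First-price: D pays what they bid, £7,875.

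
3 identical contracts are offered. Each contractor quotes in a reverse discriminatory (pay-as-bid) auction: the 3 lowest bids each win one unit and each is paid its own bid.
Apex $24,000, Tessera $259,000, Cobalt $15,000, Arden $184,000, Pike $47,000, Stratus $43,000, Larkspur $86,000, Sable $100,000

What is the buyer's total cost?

Total cost: $82,000

Ordering the bids: 15,000 (Cobalt), 24,000 (Apex), 43,000 (Stratus), 47,000 (Pike), 86,000 (Larkspur), …
The 3 lowest are Cobalt, Apex, Stratus.
Total cost = 15,000 + 24,000 + 43,000 = $82,000.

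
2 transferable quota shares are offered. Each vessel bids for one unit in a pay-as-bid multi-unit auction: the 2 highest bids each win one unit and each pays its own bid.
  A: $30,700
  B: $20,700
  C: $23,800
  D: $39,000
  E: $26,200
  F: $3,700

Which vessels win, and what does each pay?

Ordering the bids: 39,000 (D), 30,700 (A), 26,200 (E), 23,800 (C), …
Winners (2 units): D, A.
Each winner pays its own bid: D $39,000, A $30,700.

D $39,000, A $30,700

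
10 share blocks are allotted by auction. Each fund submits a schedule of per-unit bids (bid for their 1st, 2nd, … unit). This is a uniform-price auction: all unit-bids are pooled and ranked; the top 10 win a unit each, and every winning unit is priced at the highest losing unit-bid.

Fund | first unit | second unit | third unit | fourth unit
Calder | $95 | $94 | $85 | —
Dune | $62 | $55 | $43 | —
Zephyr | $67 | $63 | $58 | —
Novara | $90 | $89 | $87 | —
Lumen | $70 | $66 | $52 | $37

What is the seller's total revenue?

All unit-bids, highest first — top 10: 95 (Calder-1), 94 (Calder-2), 90 (Novara-1), 89 (Novara-2), 87 (Novara-3), 85 (Calder-3), 70 (Lumen-1), 67 (Zephyr-1), 66 (Lumen-2), 63 (Zephyr-2)
First bid not allocated: $62.
Allocation: Calder 3, Lumen 2, Novara 3, Zephyr 2. Every unit priced at $62.
Revenue = 10 × 62 = $620.

Total revenue: $620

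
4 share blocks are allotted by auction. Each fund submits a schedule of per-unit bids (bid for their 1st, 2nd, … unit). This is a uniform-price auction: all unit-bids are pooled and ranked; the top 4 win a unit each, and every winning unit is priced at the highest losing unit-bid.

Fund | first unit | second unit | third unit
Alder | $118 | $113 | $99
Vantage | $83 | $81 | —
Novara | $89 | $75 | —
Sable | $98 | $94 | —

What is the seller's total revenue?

Merging the schedules and taking the best 4: 118 (Alder-1), 113 (Alder-2), 99 (Alder-3), 98 (Sable-1)
The (k+1)-th unit-bid is $94.
Allocation: Alder 3, Sable 1. Every unit priced at $94.
Revenue = 4 × 94 = $376.

Total revenue: $376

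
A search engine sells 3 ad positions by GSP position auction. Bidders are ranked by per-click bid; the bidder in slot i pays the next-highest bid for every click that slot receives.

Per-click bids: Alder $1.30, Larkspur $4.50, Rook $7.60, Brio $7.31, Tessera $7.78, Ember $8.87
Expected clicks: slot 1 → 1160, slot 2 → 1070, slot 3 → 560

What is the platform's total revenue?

Sorting advertisers: $8.87 (Ember) > $7.78 (Tessera) > $7.60 (Rook) > $7.31 (Brio) > …
Slot 1: Ember pays $7.78 × 1160 = $9024.80
Slot 2: Tessera pays $7.60 × 1070 = $8132.00
Slot 3: Rook pays $7.31 × 560 = $4093.60
Total = $21250.40

Total revenue: $21250.40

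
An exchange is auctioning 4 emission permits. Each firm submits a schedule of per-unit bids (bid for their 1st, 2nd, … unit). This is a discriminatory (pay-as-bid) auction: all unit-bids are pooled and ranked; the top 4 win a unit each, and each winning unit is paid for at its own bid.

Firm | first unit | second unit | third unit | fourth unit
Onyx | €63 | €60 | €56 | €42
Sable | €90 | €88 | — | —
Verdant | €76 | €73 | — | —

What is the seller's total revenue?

Total revenue: €327

All unit-bids, highest first — top 4: 90 (Sable-1), 88 (Sable-2), 76 (Verdant-1), 73 (Verdant-2)
Next rejected bid: €63 (not a price — pay-as-bid).
Each winning unit pays its own bid.
Revenue = 90 + 88 + 76 + 73 = €327.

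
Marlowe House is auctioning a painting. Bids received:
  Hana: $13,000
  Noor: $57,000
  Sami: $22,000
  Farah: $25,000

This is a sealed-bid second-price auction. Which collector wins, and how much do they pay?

Noor pays $25,000

Bids ranked: 57,000 (Noor) > 25,000 (Farah) > 22,000 (Sami) > 13,000 (Hana)
Second-price: Noor pays Farah's bid of $25,000.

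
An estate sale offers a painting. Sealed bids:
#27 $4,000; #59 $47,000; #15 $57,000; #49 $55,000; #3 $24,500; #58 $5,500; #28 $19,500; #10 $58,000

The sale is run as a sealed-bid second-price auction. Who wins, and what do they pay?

#10 pays $57,000

Sealed-bid second-price auction: the highest bidder wins and pays the second-highest bid.
Sorting bids: 58,000 (#10) > 57,000 (#15) > 55,000 (#49) > 47,000 (#59) > 24,500 (#3) > 19,500 (#28) > …
#10 is highest; pays the second-highest bid, $57,000.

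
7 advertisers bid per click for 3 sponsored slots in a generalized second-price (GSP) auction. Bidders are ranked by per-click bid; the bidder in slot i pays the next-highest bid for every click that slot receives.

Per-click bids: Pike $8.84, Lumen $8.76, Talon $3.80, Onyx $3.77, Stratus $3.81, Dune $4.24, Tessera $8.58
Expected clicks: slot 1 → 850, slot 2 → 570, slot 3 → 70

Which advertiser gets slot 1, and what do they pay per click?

Pike; $8.76 per click

Ranked by bid: $8.84 (Pike) > $8.76 (Lumen) > $8.58 (Tessera) > $4.24 (Dune) > …
Slot 1 goes to the first-ranked bidder, Pike, who pays the next bid down: $8.76/click.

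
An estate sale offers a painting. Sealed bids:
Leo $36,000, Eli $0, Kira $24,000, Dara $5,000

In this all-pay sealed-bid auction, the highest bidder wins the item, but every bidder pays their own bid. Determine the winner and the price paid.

Leo pays $36,000

All-pay sealed-bid auction: the highest bidder wins the item, but every bidder pays their own bid.
Bids in order: 36,000 (Leo) > 24,000 (Kira) > 5,000 (Dara) > 0 (Eli)
Leo is highest and takes the item; every bidder forfeits their bid.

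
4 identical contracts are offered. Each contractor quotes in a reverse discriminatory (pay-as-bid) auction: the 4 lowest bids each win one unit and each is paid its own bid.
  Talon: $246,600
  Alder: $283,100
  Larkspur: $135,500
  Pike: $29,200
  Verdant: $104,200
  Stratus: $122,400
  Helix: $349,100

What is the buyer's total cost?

Total cost: $391,300

Bids ranked low→high: 29,200 (Pike), 104,200 (Verdant), 122,400 (Stratus), 135,500 (Larkspur), 246,600 (Talon), 283,100 (Alder), …
Lowest 4: Pike, Verdant, Stratus, Larkspur.
Total cost = 29,200 + 104,200 + 122,400 + 135,500 = $391,300.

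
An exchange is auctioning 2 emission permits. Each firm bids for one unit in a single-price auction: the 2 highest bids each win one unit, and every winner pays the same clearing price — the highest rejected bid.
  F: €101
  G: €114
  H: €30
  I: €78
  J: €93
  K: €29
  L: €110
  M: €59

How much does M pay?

Ordering the bids: 114 (G), 110 (L), 101 (F), 93 (J), …
The 2 highest are G, L.
First losing bid is F's €101, which sets the uniform price.
M does not win → pays €0.

M pays €0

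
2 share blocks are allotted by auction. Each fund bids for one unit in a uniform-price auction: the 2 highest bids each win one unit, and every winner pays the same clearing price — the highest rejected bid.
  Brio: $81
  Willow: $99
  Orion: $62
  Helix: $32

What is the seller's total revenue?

Total revenue: $124

Bids ranked high→low: 99 (Willow), 81 (Brio), 62 (Orion), 32 (Helix)
Winners (2 units): Willow, Brio.
Highest unsuccessful bid: $62 → clearing price.
Total revenue = 2 × $62 = $124.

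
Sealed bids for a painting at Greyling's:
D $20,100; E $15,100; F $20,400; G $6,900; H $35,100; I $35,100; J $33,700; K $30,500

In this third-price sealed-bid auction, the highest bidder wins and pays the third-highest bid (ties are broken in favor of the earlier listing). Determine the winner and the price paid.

Sorting bids: 35,100 (H) > 35,100 (I) > 33,700 (J) > 30,500 (K) > 20,400 (F) > 20,100 (D) > …
Tie at $35,100 → H wins by tie-break.
H is highest; pays the third-highest bid, $33,700.

H pays $33,700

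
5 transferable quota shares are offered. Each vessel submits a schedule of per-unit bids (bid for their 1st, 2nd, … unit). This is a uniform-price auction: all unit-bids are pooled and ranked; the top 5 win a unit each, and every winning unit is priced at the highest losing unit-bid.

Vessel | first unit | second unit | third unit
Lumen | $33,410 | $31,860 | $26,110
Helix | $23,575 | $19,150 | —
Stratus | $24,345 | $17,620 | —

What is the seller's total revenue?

Pooled unit-bids ranked (top 5): 33,410 (Lumen-1), 31,860 (Lumen-2), 26,110 (Lumen-3), 24,345 (Stratus-1), 23,575 (Helix-1)
The (k+1)-th unit-bid is $19,150.
Allocation: Helix 1, Lumen 3, Stratus 1. Every unit priced at $19,150.
Revenue = 5 × 19,150 = $95,750.

Total revenue: $95,750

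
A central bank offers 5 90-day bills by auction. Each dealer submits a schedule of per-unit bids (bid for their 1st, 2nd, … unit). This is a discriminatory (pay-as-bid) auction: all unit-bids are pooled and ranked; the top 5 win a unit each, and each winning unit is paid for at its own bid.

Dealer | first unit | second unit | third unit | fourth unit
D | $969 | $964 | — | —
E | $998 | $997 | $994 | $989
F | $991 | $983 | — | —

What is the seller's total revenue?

All unit-bids, highest first — top 5: 998 (E-1), 997 (E-2), 994 (E-3), 991 (F-1), 989 (E-4)
Next rejected bid: $983 (not a price — pay-as-bid).
Each winning unit pays its own bid.
Revenue = 998 + 997 + 994 + 991 + 989 = $4,969.

Total revenue: $4,969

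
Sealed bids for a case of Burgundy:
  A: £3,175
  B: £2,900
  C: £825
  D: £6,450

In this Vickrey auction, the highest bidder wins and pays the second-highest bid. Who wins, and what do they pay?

D pays £3,175

Vickrey auction: the highest bidder wins and pays the second-highest bid.
Sorting bids: 6,450 (D) > 3,175 (A) > 2,900 (B) > 825 (C)
D wins with the highest bid; price is set by the runner-up at £3,175.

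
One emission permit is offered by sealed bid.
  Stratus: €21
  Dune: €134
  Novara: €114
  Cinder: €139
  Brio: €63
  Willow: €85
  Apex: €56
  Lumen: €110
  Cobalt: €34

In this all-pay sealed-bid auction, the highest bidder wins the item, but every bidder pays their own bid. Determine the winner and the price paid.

Cinder pays €139

Rule: the highest bidder wins the item, but every bidder pays their own bid.
Sorting bids: 139 (Cinder) > 134 (Dune) > 114 (Novara) > 110 (Lumen) > 85 (Willow) > 63 (Brio) > …
Cinder wins with the top bid; all bids are sunk regardless.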